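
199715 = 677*295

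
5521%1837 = 10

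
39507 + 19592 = 59099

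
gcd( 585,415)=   5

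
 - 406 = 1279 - 1685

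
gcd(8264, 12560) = 8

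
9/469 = 9/469  =  0.02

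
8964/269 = 8964/269 = 33.32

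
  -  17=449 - 466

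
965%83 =52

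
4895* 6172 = 30211940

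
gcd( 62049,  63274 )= 1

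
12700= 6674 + 6026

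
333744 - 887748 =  - 554004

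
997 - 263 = 734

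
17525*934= 16368350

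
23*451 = 10373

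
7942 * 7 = 55594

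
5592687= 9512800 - 3920113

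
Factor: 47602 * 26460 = 1259548920  =  2^3*3^3*5^1* 7^2 * 23801^1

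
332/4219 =332/4219 = 0.08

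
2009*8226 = 16526034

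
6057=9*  673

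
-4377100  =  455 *( - 9620) 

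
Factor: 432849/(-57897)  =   - 157/21 = - 3^( - 1)*7^( - 1)*157^1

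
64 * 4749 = 303936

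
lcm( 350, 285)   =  19950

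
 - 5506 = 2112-7618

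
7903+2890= 10793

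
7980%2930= 2120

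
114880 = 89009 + 25871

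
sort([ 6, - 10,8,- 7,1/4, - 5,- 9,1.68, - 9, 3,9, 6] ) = [- 10, - 9, - 9, - 7,-5, 1/4, 1.68,3, 6,6 , 8,9 ] 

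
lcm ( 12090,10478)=157170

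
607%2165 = 607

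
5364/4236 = 447/353 = 1.27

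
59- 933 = -874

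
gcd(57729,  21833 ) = 7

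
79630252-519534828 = -439904576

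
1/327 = 1/327 = 0.00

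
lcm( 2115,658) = 29610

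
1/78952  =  1/78952 = 0.00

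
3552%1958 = 1594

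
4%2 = 0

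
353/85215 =353/85215 = 0.00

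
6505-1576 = 4929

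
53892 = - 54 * ( - 998)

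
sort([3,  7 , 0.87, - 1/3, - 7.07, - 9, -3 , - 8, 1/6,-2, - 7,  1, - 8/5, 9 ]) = [ - 9, - 8, - 7.07, - 7, - 3,-2,- 8/5, - 1/3,1/6, 0.87,1, 3  ,  7,  9]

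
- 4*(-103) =412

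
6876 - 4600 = 2276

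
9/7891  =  9/7891 = 0.00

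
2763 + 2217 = 4980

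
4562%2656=1906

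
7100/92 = 77 + 4/23 = 77.17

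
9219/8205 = 3073/2735 = 1.12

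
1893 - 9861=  - 7968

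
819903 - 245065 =574838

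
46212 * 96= 4436352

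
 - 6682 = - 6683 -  - 1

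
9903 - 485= 9418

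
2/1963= 2/1963=0.00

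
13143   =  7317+5826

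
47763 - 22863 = 24900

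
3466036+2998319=6464355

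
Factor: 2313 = 3^2 * 257^1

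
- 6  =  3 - 9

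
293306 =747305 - 453999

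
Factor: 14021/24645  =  3^(-1 )*5^( - 1 )*7^1*31^ ( - 1 )*53^( - 1 ) * 2003^1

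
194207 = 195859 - 1652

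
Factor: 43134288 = 2^4* 3^1*293^1 * 3067^1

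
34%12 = 10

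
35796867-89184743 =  - 53387876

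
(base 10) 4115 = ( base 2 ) 1000000010011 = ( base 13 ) 1B47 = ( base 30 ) 4H5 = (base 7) 14666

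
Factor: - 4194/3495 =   -  2^1*3^1 * 5^( - 1) = - 6/5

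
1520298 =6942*219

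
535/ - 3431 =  - 535/3431 =- 0.16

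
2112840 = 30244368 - 28131528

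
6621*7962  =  52716402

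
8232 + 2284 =10516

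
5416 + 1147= 6563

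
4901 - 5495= - 594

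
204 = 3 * 68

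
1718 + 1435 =3153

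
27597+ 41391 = 68988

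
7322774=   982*7457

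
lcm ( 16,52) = 208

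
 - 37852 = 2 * ( - 18926) 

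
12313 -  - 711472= 723785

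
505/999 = 505/999 = 0.51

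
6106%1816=658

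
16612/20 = 4153/5  =  830.60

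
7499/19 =7499/19 = 394.68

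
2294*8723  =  20010562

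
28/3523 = 28/3523 = 0.01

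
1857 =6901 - 5044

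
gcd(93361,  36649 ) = 1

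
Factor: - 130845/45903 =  - 5^1*61^1*107^( - 1) = - 305/107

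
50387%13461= 10004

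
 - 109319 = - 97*1127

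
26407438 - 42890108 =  - 16482670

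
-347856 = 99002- 446858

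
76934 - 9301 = 67633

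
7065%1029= 891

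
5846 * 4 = 23384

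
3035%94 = 27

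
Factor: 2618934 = 2^1*3^1 * 37^1*47^1*251^1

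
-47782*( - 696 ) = 33256272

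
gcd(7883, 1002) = 1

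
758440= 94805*8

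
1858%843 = 172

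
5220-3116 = 2104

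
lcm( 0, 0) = 0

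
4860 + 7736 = 12596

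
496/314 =248/157 = 1.58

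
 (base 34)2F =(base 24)3B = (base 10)83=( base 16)53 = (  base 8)123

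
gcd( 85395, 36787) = 1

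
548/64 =137/16 =8.56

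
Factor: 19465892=2^2*31^1*179^1*877^1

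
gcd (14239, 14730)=491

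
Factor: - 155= - 5^1*31^1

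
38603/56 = 38603/56 = 689.34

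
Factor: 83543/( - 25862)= - 2^( - 1 )*19^1*67^( - 1 )*193^( - 1 )*4397^1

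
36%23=13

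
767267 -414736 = 352531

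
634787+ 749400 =1384187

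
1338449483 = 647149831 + 691299652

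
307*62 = 19034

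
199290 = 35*5694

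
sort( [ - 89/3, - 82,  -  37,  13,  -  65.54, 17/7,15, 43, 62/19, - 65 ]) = [-82, - 65.54,-65,-37,-89/3 , 17/7,62/19,13,15, 43 ] 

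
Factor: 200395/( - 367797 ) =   -  3^(-1 )*5^1*13^1*3083^1*122599^(-1) 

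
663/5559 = 13/109 = 0.12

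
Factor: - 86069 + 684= - 85385 = - 5^1 * 17077^1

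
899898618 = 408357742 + 491540876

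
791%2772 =791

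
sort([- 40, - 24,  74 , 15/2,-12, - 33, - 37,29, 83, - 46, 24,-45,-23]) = [ - 46,- 45,-40, - 37, - 33, - 24,-23,  -  12,15/2,24,29,74,83 ] 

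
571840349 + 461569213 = 1033409562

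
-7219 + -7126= - 14345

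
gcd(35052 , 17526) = 17526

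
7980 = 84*95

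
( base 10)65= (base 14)49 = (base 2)1000001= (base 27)2b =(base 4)1001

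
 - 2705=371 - 3076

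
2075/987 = 2 + 101/987  =  2.10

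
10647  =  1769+8878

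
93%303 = 93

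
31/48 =31/48 = 0.65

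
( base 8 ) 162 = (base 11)A4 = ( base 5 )424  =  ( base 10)114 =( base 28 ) 42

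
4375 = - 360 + 4735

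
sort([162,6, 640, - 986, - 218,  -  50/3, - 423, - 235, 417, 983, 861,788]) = [  -  986, - 423, -235,-218, - 50/3,6,162,  417,  640,788,861, 983]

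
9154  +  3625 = 12779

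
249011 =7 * 35573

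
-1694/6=- 847/3  =  - 282.33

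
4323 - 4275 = 48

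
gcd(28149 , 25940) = 1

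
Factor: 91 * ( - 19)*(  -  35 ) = 60515 = 5^1 * 7^2*13^1*19^1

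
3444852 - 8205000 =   -  4760148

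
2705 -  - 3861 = 6566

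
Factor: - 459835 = -5^1*91967^1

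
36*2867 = 103212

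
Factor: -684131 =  - 7^1*17^1* 5749^1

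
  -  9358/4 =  - 4679/2 = - 2339.50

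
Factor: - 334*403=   -  2^1*13^1*31^1 *167^1 = - 134602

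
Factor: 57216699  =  3^4*71^1*9949^1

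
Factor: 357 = 3^1*7^1*17^1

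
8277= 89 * 93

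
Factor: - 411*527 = -216597 = -3^1*17^1 * 31^1*137^1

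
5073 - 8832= - 3759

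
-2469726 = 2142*( - 1153)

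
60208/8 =7526 = 7526.00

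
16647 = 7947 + 8700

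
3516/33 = 1172/11 = 106.55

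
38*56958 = 2164404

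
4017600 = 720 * 5580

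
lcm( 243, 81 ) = 243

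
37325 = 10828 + 26497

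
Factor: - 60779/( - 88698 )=2^(-1)*3^ ( -1)*14783^( - 1)*60779^1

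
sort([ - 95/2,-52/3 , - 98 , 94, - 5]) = [-98, - 95/2, - 52/3,- 5, 94]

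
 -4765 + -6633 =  -11398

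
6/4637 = 6/4637 = 0.00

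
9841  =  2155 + 7686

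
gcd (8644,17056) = 4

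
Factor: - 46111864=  - 2^3*103^1 * 107^1*523^1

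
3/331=3/331 = 0.01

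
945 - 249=696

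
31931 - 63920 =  - 31989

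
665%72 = 17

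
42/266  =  3/19 = 0.16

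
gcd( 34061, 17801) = 1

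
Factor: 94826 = 2^1*17^1* 2789^1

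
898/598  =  449/299=1.50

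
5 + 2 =7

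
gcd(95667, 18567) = 3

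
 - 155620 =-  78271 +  - 77349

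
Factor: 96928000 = 2^8*5^3* 13^1*233^1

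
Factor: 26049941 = 26049941^1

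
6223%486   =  391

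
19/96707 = 19/96707 = 0.00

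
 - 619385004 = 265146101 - 884531105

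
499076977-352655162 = 146421815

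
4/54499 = 4/54499 = 0.00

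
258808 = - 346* ( - 748)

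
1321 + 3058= 4379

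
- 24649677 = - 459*53703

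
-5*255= -1275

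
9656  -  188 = 9468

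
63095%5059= 2387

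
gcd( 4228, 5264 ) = 28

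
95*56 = 5320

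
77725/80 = 971 + 9/16 = 971.56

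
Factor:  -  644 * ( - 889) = 2^2*7^2 * 23^1 * 127^1 = 572516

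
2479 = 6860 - 4381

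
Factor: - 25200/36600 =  - 2^1*3^1*7^1 * 61^( - 1) =-42/61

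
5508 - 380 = 5128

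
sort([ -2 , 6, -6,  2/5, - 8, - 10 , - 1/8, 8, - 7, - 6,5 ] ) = [  -  10,-8, - 7, - 6, - 6, - 2  ,  -  1/8, 2/5,5, 6,8]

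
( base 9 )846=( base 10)690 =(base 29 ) NN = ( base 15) 310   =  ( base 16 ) 2B2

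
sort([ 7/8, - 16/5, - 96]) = [ - 96,-16/5, 7/8 ]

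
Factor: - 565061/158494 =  -80723/22642 = - 2^ (-1)*89^1*907^1*11321^( - 1 ) 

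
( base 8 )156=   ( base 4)1232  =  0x6E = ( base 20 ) 5a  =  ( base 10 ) 110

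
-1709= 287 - 1996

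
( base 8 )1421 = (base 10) 785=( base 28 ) 101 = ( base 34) N3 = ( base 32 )oh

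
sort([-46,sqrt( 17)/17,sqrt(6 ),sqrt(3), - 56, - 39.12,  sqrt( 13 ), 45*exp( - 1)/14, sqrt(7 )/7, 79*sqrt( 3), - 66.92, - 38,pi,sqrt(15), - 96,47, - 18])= [ - 96,  -  66.92, - 56, - 46, - 39.12  , - 38, - 18, sqrt ( 17 ) /17,sqrt( 7)/7,45*exp(  -  1 ) /14, sqrt(3) , sqrt(6),pi,sqrt(13),sqrt( 15),47,79 * sqrt(3) ]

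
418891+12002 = 430893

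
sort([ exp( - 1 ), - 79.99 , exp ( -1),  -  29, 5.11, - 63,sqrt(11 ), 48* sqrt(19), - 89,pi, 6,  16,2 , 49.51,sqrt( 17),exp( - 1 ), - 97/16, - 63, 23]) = [ - 89, - 79.99,- 63, - 63,-29, - 97/16,exp( - 1 ),exp( - 1 ), exp( - 1 ),2,pi, sqrt( 11), sqrt( 17),5.11,6,16 , 23,49.51,48*sqrt(19 )]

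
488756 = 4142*118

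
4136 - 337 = 3799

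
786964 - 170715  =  616249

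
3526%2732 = 794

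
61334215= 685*89539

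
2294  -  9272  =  -6978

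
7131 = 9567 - 2436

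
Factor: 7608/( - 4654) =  - 2^2 *3^1 * 13^( - 1) * 179^( - 1)*317^1  =  - 3804/2327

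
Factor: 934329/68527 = 3^1*11^1 * 17^( - 1)*23^1*29^( - 1)*139^( - 1) * 1231^1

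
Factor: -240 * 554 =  - 132960 = - 2^5  *  3^1*5^1*277^1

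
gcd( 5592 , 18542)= 2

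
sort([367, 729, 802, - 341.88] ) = [ - 341.88,  367, 729, 802]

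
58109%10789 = 4164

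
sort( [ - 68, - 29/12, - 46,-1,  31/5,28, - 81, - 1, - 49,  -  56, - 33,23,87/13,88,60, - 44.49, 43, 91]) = [ - 81, - 68, - 56,- 49,  -  46, - 44.49, - 33, - 29/12,  -  1, - 1,31/5,87/13,23,28,43,60,88,  91 ]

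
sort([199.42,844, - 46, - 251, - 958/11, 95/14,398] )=[ - 251, - 958/11, - 46,95/14,  199.42 , 398, 844] 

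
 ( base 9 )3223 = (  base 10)2370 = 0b100101000010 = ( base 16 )942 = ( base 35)1WP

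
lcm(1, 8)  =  8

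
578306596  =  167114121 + 411192475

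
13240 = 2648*5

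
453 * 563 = 255039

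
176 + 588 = 764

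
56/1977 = 56/1977 = 0.03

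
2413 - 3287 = -874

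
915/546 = 305/182 = 1.68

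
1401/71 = 19 + 52/71  =  19.73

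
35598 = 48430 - 12832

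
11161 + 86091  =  97252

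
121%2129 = 121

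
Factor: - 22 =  - 2^1*11^1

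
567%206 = 155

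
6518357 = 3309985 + 3208372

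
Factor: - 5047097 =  - 11^1*23^1*19949^1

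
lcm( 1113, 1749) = 12243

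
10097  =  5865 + 4232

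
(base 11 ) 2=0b10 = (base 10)2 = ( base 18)2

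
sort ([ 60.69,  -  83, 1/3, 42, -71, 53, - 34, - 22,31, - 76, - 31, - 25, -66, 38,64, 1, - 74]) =[ - 83,  -  76, - 74, - 71, - 66,  -  34, - 31, - 25, - 22,1/3,  1 , 31,38, 42,  53,60.69,  64] 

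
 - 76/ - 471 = 76/471 = 0.16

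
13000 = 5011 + 7989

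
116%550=116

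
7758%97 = 95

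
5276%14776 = 5276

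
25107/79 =25107/79 = 317.81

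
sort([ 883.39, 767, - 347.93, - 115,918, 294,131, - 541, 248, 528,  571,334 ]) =[-541, -347.93, - 115, 131,248,294,  334,528, 571, 767,883.39, 918]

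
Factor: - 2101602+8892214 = 2^2 *23^1*31^1*2381^1 =6790612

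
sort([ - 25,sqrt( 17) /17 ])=[ - 25,sqrt( 17 )/17 ]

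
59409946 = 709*83794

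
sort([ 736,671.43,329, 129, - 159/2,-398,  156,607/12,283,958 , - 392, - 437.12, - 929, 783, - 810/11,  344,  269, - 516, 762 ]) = [ - 929, - 516,-437.12, - 398, - 392, - 159/2, - 810/11,607/12, 129, 156, 269,  283,  329,344, 671.43,736,  762, 783, 958] 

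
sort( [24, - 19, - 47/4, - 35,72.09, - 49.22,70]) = [-49.22, - 35,-19, - 47/4 , 24,  70 , 72.09]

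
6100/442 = 3050/221  =  13.80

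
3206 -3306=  - 100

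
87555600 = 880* 99495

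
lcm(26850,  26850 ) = 26850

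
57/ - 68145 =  - 1 + 22696/22715 = -0.00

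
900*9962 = 8965800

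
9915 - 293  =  9622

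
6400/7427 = 6400/7427=0.86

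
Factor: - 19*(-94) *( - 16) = -28576= -2^5*19^1*47^1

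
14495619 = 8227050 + 6268569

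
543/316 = 1 + 227/316 = 1.72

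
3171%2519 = 652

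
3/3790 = 3/3790 = 0.00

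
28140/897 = 9380/299 = 31.37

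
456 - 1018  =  -562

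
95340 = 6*15890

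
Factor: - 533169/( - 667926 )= 2^( - 1 )*3^( - 1) * 7^1 * 13^1*19^(-1 ) = 91/114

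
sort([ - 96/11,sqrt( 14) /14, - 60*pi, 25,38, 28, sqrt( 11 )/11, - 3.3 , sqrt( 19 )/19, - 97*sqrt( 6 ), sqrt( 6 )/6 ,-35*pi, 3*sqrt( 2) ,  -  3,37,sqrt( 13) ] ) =[ - 97*sqrt( 6 ) , - 60*pi, - 35*pi,  -  96/11,- 3.3,-3, sqrt(19 )/19, sqrt(14 ) /14, sqrt( 11 )/11,  sqrt( 6 )/6,sqrt( 13 )  ,  3*sqrt( 2), 25,  28,  37,38 ] 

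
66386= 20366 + 46020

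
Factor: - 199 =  - 199^1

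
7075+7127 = 14202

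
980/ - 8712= -1+1933/2178 = - 0.11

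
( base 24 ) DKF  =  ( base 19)1323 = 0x1F2F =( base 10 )7983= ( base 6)100543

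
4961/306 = 16 + 65/306 = 16.21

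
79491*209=16613619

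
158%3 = 2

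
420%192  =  36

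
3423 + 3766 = 7189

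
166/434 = 83/217 = 0.38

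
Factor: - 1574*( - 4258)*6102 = 2^3*3^3*113^1*787^1*2129^1 = 40896165384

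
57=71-14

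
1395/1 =1395 = 1395.00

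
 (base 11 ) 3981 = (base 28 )6gj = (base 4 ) 1100303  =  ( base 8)12063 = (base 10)5171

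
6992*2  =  13984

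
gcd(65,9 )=1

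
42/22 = 21/11= 1.91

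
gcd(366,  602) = 2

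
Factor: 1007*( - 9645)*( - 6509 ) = 3^1*5^1*19^1 * 23^1*53^1 *283^1*643^1  =  63218760135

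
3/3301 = 3/3301 = 0.00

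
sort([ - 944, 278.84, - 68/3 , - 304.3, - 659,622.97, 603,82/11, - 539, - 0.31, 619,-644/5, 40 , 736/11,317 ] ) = [ - 944, - 659,-539, - 304.3,-644/5, - 68/3, - 0.31, 82/11, 40, 736/11,278.84, 317,603, 619, 622.97]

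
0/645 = 0 = 0.00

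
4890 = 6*815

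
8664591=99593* 87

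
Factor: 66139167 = 3^1*22046389^1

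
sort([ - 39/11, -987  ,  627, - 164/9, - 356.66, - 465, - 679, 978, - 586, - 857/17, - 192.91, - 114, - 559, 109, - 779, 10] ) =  [ - 987, -779,-679, - 586, - 559, - 465,-356.66,-192.91, - 114, - 857/17, - 164/9, - 39/11, 10,  109, 627,978] 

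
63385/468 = 63385/468 = 135.44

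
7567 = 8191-624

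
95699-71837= 23862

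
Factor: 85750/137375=98/157 = 2^1*7^2 * 157^(-1)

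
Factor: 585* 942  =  551070 = 2^1*3^3 * 5^1*13^1 * 157^1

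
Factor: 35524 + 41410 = 2^1*11^1*13^1 * 269^1 = 76934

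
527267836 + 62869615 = 590137451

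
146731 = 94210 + 52521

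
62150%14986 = 2206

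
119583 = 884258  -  764675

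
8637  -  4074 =4563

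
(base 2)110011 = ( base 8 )63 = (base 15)36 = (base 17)30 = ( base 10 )51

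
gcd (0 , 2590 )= 2590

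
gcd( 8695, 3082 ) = 1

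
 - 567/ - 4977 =9/79  =  0.11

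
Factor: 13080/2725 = 24/5 = 2^3*3^1 * 5^ ( - 1 )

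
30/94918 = 15/47459 =0.00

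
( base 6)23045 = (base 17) B55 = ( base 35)2NE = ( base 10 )3269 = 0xCC5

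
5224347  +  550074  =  5774421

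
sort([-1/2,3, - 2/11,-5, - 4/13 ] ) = [ -5, - 1/2 , -4/13, - 2/11,3]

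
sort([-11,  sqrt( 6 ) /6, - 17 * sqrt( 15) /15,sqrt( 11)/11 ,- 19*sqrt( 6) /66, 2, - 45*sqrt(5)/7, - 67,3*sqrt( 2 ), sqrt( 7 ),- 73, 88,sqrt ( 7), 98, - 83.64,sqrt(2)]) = [ - 83.64, - 73,  -  67,-45*sqrt(5 )/7, - 11, - 17*sqrt( 15 ) /15, - 19 *sqrt( 6) /66, sqrt( 11 ) /11 , sqrt (6 )/6, sqrt(2),2,sqrt( 7 ), sqrt( 7 ),3*sqrt( 2),88,  98] 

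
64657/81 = 64657/81 =798.23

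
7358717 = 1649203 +5709514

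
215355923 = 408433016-193077093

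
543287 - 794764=-251477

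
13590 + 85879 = 99469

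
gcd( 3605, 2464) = 7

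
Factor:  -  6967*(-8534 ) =59456378=2^1 * 17^1 * 251^1*6967^1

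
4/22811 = 4/22811 =0.00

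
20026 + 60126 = 80152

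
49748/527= 94+210/527 = 94.40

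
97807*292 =28559644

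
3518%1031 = 425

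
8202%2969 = 2264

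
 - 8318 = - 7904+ -414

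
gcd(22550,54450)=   550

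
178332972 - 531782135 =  - 353449163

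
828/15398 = 414/7699  =  0.05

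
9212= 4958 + 4254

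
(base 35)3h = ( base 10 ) 122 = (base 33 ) 3N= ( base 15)82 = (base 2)1111010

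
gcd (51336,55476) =828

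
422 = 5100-4678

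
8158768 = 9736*838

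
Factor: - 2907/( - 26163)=1/9 =3^ ( - 2 )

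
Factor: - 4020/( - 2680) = 2^(-1)*3^1 = 3/2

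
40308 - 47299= - 6991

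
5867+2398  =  8265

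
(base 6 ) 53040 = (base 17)17cc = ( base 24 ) ca0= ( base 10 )7152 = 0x1BF0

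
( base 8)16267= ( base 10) 7351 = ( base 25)BJ1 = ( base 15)22A1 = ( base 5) 213401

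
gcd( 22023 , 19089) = 9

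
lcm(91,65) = 455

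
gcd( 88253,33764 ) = 1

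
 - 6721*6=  - 40326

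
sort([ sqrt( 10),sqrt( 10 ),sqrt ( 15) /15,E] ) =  [sqrt( 15 ) /15, E,  sqrt( 10 ), sqrt(10)]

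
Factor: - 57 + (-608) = -5^1*7^1*19^1 = - 665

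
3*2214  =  6642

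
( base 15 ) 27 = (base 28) 19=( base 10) 37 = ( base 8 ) 45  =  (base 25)1c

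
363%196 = 167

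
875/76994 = 875/76994  =  0.01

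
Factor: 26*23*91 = 2^1*7^1*13^2*23^1  =  54418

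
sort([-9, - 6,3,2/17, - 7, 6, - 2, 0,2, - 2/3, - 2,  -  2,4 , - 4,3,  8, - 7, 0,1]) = [ - 9, - 7, - 7,-6, - 4, - 2, - 2 ,  -  2,  -  2/3,0,0,2/17,1, 2,3, 3,4,6,8 ]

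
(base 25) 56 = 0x83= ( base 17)7c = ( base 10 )131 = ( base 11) 10a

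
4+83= 87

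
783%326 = 131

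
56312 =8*7039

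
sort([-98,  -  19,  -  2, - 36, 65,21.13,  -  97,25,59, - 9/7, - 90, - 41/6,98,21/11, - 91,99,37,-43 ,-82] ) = [ -98,-97 , - 91, - 90, -82, - 43, - 36,- 19, - 41/6, -2, - 9/7 , 21/11,21.13,25, 37 , 59, 65,98,  99]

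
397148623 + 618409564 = 1015558187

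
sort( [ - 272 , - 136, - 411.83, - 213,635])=[ - 411.83,-272, - 213, - 136,635 ] 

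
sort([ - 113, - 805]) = [  -  805, - 113 ]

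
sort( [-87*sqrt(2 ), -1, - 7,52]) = [ - 87*sqrt(2),-7, - 1,52]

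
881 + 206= 1087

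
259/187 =259/187 = 1.39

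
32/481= 32/481 = 0.07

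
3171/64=3171/64 = 49.55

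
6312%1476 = 408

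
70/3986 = 35/1993 = 0.02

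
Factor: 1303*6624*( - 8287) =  - 2^5*3^2*23^1*1303^1*8287^1 = -71525693664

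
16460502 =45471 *362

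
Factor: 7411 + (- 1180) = 6231 = 3^1*31^1*67^1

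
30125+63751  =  93876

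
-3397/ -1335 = 2 + 727/1335 =2.54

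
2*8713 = 17426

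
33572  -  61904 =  - 28332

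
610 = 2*305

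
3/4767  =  1/1589= 0.00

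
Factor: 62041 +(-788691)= -2^1*5^2*14533^1 = - 726650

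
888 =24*37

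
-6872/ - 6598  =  1+137/3299 = 1.04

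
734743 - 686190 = 48553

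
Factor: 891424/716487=2^5*3^( - 1)*89^1*313^1*238829^(  -  1 ) 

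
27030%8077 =2799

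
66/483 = 22/161 = 0.14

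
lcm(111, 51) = 1887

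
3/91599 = 1/30533 = 0.00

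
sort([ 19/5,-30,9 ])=[- 30 , 19/5,9 ]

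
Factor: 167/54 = 2^( - 1) * 3^(- 3)*167^1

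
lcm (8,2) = 8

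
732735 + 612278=1345013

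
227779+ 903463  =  1131242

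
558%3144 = 558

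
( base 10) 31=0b11111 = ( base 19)1C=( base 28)13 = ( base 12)27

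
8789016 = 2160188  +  6628828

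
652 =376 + 276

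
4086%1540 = 1006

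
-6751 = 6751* (- 1 ) 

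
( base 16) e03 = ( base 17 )c70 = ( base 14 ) 1443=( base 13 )182c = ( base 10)3587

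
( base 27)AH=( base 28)A7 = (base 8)437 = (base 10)287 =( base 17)gf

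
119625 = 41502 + 78123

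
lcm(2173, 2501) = 132553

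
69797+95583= 165380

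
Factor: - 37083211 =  - 11^1*59^1 * 57139^1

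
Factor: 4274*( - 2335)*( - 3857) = 2^1*5^1*7^1 * 19^1 * 29^1*467^1*2137^1= 38492050030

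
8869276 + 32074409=40943685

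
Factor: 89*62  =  2^1*31^1* 89^1  =  5518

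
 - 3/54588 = - 1 + 18195/18196 = - 0.00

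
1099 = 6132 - 5033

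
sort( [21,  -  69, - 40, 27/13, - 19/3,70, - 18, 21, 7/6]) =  [ - 69, - 40,-18, - 19/3,  7/6,27/13,  21,21,  70 ] 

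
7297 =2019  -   - 5278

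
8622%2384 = 1470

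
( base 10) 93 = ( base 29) 36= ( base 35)2N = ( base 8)135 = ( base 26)3F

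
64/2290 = 32/1145  =  0.03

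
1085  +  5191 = 6276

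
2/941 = 2/941 = 0.00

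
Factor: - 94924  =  -2^2*19^1*1249^1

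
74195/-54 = - 1374+1/54 = - 1373.98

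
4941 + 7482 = 12423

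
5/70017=5/70017 = 0.00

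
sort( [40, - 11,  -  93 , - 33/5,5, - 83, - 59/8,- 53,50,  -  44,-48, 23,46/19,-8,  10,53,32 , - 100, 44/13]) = [ - 100,-93, - 83, - 53 , - 48,-44,- 11, - 8 ,-59/8, - 33/5 , 46/19,  44/13,5,10,23,32,40 , 50, 53 ] 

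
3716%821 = 432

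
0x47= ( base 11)65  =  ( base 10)71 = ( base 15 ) 4B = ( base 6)155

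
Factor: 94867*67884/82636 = 3^1*19^1*73^ ( - 1)*283^( - 1)*4993^1*5657^1 =1609987857/20659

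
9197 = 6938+2259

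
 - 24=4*( - 6) 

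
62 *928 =57536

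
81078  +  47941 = 129019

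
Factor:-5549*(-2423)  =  13445227 = 31^1*179^1*2423^1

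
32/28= 8/7 = 1.14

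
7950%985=70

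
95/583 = 95/583 = 0.16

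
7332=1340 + 5992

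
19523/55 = 19523/55= 354.96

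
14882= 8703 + 6179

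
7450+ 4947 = 12397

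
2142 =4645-2503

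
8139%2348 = 1095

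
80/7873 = 80/7873= 0.01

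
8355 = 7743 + 612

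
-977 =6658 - 7635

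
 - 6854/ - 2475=2 + 1904/2475 = 2.77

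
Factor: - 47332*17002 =-2^3*8501^1 *11833^1= - 804738664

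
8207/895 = 9+152/895  =  9.17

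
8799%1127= 910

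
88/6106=44/3053 = 0.01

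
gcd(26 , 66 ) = 2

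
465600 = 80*5820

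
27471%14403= 13068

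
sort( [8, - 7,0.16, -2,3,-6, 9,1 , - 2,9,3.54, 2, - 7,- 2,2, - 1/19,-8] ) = [ - 8, - 7, - 7, - 6, - 2 , - 2,-2, - 1/19,0.16,1, 2, 2,3,3.54,8,9,  9] 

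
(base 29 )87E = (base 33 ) 6cf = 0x1b21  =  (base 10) 6945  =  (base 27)9e6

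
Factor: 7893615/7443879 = 2631205/2481293  =  5^1*113^1*4657^1 * 2481293^( - 1 )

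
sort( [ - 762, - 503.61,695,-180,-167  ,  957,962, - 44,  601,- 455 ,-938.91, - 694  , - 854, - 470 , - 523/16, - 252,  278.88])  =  [-938.91, - 854,-762,-694, - 503.61, -470 ,  -  455, - 252, - 180,-167,- 44,-523/16,278.88,601,  695,957,962]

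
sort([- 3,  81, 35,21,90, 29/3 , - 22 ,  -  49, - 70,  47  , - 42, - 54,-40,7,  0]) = [  -  70, - 54, - 49, - 42, - 40, - 22, - 3,0,7, 29/3, 21,  35, 47 , 81,90]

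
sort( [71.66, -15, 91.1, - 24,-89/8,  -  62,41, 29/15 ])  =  [ - 62,-24, - 15, -89/8,29/15, 41, 71.66,91.1]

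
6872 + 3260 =10132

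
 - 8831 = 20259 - 29090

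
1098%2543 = 1098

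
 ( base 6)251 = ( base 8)147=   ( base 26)3P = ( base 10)103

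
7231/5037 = 7231/5037 = 1.44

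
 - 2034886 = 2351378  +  -4386264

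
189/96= 63/32=   1.97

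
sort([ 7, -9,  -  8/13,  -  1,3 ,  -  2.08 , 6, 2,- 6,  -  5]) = [-9, - 6, - 5, - 2.08, -1,  -  8/13, 2, 3 , 6,7]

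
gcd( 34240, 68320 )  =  160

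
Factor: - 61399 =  - 13^1*4723^1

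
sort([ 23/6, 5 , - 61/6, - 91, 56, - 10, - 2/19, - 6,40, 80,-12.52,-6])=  [ - 91, - 12.52,-61/6,- 10,-6, - 6, - 2/19,23/6, 5,40 , 56, 80]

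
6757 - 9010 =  - 2253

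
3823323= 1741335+2081988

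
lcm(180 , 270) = 540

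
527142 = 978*539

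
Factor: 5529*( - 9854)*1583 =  - 2^1* 3^1*13^1*19^1*97^1*379^1*1583^1 = - 86246218578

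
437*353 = 154261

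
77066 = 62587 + 14479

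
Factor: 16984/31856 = 193/362 = 2^(-1)*181^ (-1 )*193^1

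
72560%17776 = 1456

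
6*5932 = 35592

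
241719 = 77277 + 164442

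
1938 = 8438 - 6500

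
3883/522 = 3883/522 = 7.44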